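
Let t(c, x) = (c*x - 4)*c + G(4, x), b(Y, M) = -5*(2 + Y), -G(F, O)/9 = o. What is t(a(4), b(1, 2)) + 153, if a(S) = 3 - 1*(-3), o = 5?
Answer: -456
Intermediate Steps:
G(F, O) = -45 (G(F, O) = -9*5 = -45)
b(Y, M) = -10 - 5*Y
a(S) = 6 (a(S) = 3 + 3 = 6)
t(c, x) = -45 + c*(-4 + c*x) (t(c, x) = (c*x - 4)*c - 45 = (-4 + c*x)*c - 45 = c*(-4 + c*x) - 45 = -45 + c*(-4 + c*x))
t(a(4), b(1, 2)) + 153 = (-45 - 4*6 + (-10 - 5*1)*6²) + 153 = (-45 - 24 + (-10 - 5)*36) + 153 = (-45 - 24 - 15*36) + 153 = (-45 - 24 - 540) + 153 = -609 + 153 = -456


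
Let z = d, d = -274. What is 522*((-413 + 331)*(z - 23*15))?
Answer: 26495676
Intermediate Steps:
z = -274
522*((-413 + 331)*(z - 23*15)) = 522*((-413 + 331)*(-274 - 23*15)) = 522*(-82*(-274 - 345)) = 522*(-82*(-619)) = 522*50758 = 26495676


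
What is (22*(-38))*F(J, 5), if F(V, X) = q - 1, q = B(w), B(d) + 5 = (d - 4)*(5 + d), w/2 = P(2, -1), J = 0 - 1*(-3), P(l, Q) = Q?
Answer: 20064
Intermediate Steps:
J = 3 (J = 0 + 3 = 3)
w = -2 (w = 2*(-1) = -2)
B(d) = -5 + (-4 + d)*(5 + d) (B(d) = -5 + (d - 4)*(5 + d) = -5 + (-4 + d)*(5 + d))
q = -23 (q = -25 - 2 + (-2)² = -25 - 2 + 4 = -23)
F(V, X) = -24 (F(V, X) = -23 - 1 = -24)
(22*(-38))*F(J, 5) = (22*(-38))*(-24) = -836*(-24) = 20064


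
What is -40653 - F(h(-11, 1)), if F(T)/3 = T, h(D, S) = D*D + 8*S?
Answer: -41040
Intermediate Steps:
h(D, S) = D² + 8*S
F(T) = 3*T
-40653 - F(h(-11, 1)) = -40653 - 3*((-11)² + 8*1) = -40653 - 3*(121 + 8) = -40653 - 3*129 = -40653 - 1*387 = -40653 - 387 = -41040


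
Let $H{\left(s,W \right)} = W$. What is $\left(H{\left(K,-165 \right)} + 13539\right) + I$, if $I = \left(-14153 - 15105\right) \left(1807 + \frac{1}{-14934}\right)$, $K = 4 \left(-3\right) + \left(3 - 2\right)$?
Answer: $- \frac{394674482915}{7467} \approx -5.2856 \cdot 10^{7}$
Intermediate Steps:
$K = -11$ ($K = -12 + \left(3 - 2\right) = -12 + 1 = -11$)
$I = - \frac{394774346573}{7467}$ ($I = - 29258 \left(1807 - \frac{1}{14934}\right) = \left(-29258\right) \frac{26985737}{14934} = - \frac{394774346573}{7467} \approx -5.2869 \cdot 10^{7}$)
$\left(H{\left(K,-165 \right)} + 13539\right) + I = \left(-165 + 13539\right) - \frac{394774346573}{7467} = 13374 - \frac{394774346573}{7467} = - \frac{394674482915}{7467}$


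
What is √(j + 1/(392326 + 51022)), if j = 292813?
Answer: 5*√575545763449329/221674 ≈ 541.12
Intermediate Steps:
√(j + 1/(392326 + 51022)) = √(292813 + 1/(392326 + 51022)) = √(292813 + 1/443348) = √(129818057925/443348) = 5*√575545763449329/221674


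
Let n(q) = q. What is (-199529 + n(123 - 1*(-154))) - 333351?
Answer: -532603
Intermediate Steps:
(-199529 + n(123 - 1*(-154))) - 333351 = (-199529 + (123 - 1*(-154))) - 333351 = (-199529 + (123 + 154)) - 333351 = (-199529 + 277) - 333351 = -199252 - 333351 = -532603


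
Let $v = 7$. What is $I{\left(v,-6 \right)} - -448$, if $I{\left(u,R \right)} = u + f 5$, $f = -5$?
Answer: $430$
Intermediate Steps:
$I{\left(u,R \right)} = -25 + u$ ($I{\left(u,R \right)} = u - 25 = -25 + u$)
$I{\left(v,-6 \right)} - -448 = \left(-25 + 7\right) - -448 = -18 + 448 = 430$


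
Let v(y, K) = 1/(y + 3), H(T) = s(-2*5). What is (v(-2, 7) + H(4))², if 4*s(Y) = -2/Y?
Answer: 441/400 ≈ 1.1025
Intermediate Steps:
s(Y) = -1/(2*Y) (s(Y) = (-2/Y)/4 = -1/(2*Y))
H(T) = 1/20 (H(T) = -1/(2*((-2*5))) = -½/(-10) = -½*(-⅒) = 1/20)
v(y, K) = 1/(3 + y)
(v(-2, 7) + H(4))² = (1/(3 - 2) + 1/20)² = (1/1 + 1/20)² = (1 + 1/20)² = (21/20)² = 441/400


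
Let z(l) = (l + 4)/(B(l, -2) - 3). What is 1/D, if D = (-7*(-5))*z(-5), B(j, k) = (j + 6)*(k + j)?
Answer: 2/7 ≈ 0.28571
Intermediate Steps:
B(j, k) = (6 + j)*(j + k)
z(l) = (4 + l)/(-15 + l**2 + 4*l) (z(l) = (l + 4)/((l**2 + 6*l + 6*(-2) + l*(-2)) - 3) = (4 + l)/((l**2 + 6*l - 12 - 2*l) - 3) = (4 + l)/((-12 + l**2 + 4*l) - 3) = (4 + l)/(-15 + l**2 + 4*l))
D = 7/2 (D = (-7*(-5))*((4 - 5)/(-15 + (-5)**2 + 4*(-5))) = 35*(-1/(-15 + 25 - 20)) = 35*(-1/(-10)) = 35*(-1/10*(-1)) = 35*(1/10) = 7/2 ≈ 3.5000)
1/D = 1/(7/2) = 2/7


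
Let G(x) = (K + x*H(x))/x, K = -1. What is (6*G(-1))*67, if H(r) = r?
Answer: 0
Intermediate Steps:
G(x) = (-1 + x²)/x (G(x) = (-1 + x*x)/x = (-1 + x²)/x)
(6*G(-1))*67 = (6*(-1 - 1/(-1)))*67 = (6*(-1 - 1*(-1)))*67 = (6*(-1 + 1))*67 = (6*0)*67 = 0*67 = 0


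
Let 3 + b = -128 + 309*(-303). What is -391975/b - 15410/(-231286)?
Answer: 46051570315/10842456394 ≈ 4.2473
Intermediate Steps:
b = -93758 (b = -3 + (-128 + 309*(-303)) = -3 + (-128 - 93627) = -3 - 93755 = -93758)
-391975/b - 15410/(-231286) = -391975/(-93758) - 15410/(-231286) = -391975*(-1/93758) - 15410*(-1/231286) = 391975/93758 + 7705/115643 = 46051570315/10842456394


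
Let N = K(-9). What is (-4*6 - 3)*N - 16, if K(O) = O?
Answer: 227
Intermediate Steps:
N = -9
(-4*6 - 3)*N - 16 = (-4*6 - 3)*(-9) - 16 = (-24 - 3)*(-9) - 16 = -27*(-9) - 16 = 243 - 16 = 227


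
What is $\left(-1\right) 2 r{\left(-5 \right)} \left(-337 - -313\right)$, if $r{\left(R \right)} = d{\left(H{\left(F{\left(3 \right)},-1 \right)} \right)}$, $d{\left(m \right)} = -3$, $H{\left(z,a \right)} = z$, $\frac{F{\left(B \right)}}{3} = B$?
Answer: $-144$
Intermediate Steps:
$F{\left(B \right)} = 3 B$
$r{\left(R \right)} = -3$
$\left(-1\right) 2 r{\left(-5 \right)} \left(-337 - -313\right) = \left(-1\right) 2 \left(-3\right) \left(-337 - -313\right) = \left(-2\right) \left(-3\right) \left(-337 + 313\right) = 6 \left(-24\right) = -144$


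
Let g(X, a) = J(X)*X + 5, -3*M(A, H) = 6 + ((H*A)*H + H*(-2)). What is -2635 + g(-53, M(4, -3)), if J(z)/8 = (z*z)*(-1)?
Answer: 1188386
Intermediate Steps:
J(z) = -8*z² (J(z) = 8*((z*z)*(-1)) = 8*(z²*(-1)) = 8*(-z²) = -8*z²)
M(A, H) = -2 + 2*H/3 - A*H²/3 (M(A, H) = -(6 + ((H*A)*H + H*(-2)))/3 = -(6 + ((A*H)*H - 2*H))/3 = -(6 + (A*H² - 2*H))/3 = -(6 + (-2*H + A*H²))/3 = -(6 - 2*H + A*H²)/3 = -2 + 2*H/3 - A*H²/3)
g(X, a) = 5 - 8*X³ (g(X, a) = (-8*X²)*X + 5 = -8*X³ + 5 = 5 - 8*X³)
-2635 + g(-53, M(4, -3)) = -2635 + (5 - 8*(-53)³) = -2635 + (5 - 8*(-148877)) = -2635 + (5 + 1191016) = -2635 + 1191021 = 1188386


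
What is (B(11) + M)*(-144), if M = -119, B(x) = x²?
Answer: -288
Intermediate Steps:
(B(11) + M)*(-144) = (11² - 119)*(-144) = (121 - 119)*(-144) = 2*(-144) = -288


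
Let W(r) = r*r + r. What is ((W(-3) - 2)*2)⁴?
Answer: 4096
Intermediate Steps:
W(r) = r + r² (W(r) = r² + r = r + r²)
((W(-3) - 2)*2)⁴ = ((-3*(1 - 3) - 2)*2)⁴ = ((-3*(-2) - 2)*2)⁴ = ((6 - 2)*2)⁴ = (4*2)⁴ = 8⁴ = 4096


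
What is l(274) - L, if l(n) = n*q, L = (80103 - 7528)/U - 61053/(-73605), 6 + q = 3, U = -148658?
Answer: -2999345063993/3647324030 ≈ -822.34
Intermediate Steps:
q = -3 (q = -6 + 3 = -3)
L = 1244711333/3647324030 (L = (80103 - 7528)/(-148658) - 61053/(-73605) = 72575*(-1/148658) - 61053*(-1/73605) = -72575/148658 + 20351/24535 = 1244711333/3647324030 ≈ 0.34127)
l(n) = -3*n (l(n) = n*(-3) = -3*n)
l(274) - L = -3*274 - 1*1244711333/3647324030 = -822 - 1244711333/3647324030 = -2999345063993/3647324030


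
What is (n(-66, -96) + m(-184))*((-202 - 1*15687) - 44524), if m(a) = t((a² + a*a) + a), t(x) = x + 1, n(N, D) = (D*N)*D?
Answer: 32666940251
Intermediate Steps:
n(N, D) = N*D²
t(x) = 1 + x
m(a) = 1 + a + 2*a² (m(a) = 1 + ((a² + a*a) + a) = 1 + ((a² + a²) + a) = 1 + (2*a² + a) = 1 + (a + 2*a²) = 1 + a + 2*a²)
(n(-66, -96) + m(-184))*((-202 - 1*15687) - 44524) = (-66*(-96)² + (1 - 184*(1 + 2*(-184))))*((-202 - 1*15687) - 44524) = (-66*9216 + (1 - 184*(1 - 368)))*((-202 - 15687) - 44524) = (-608256 + (1 - 184*(-367)))*(-15889 - 44524) = (-608256 + (1 + 67528))*(-60413) = (-608256 + 67529)*(-60413) = -540727*(-60413) = 32666940251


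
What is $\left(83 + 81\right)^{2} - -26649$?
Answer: $53545$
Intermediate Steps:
$\left(83 + 81\right)^{2} - -26649 = 164^{2} + 26649 = 26896 + 26649 = 53545$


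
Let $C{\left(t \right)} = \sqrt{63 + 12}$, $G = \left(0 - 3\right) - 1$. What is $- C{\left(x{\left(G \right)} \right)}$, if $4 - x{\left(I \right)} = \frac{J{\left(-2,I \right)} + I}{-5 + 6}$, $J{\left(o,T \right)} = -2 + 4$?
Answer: $- 5 \sqrt{3} \approx -8.6602$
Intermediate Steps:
$J{\left(o,T \right)} = 2$
$G = -4$ ($G = -3 - 1 = -4$)
$x{\left(I \right)} = 2 - I$ ($x{\left(I \right)} = 4 - \frac{2 + I}{-5 + 6} = 4 - \frac{2 + I}{1} = 4 - \left(2 + I\right) 1 = 4 - \left(2 + I\right) = 2 - I$)
$C{\left(t \right)} = 5 \sqrt{3}$ ($C{\left(t \right)} = \sqrt{75} = 5 \sqrt{3}$)
$- C{\left(x{\left(G \right)} \right)} = - 5 \sqrt{3}$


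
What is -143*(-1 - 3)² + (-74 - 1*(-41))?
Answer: -2321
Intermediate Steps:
-143*(-1 - 3)² + (-74 - 1*(-41)) = -143*(-4)² + (-74 + 41) = -143*16 - 33 = -2288 - 33 = -2321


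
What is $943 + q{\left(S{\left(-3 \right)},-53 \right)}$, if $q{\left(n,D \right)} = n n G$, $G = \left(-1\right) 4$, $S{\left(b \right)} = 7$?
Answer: $747$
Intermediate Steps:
$G = -4$
$q{\left(n,D \right)} = - 4 n^{2}$ ($q{\left(n,D \right)} = n n \left(-4\right) = n^{2} \left(-4\right) = - 4 n^{2}$)
$943 + q{\left(S{\left(-3 \right)},-53 \right)} = 943 - 4 \cdot 7^{2} = 943 - 196 = 747$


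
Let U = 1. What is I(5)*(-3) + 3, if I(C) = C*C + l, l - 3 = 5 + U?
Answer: -99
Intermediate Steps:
l = 9 (l = 3 + (5 + 1) = 3 + 6 = 9)
I(C) = 9 + C**2 (I(C) = C*C + 9 = C**2 + 9 = 9 + C**2)
I(5)*(-3) + 3 = (9 + 5**2)*(-3) + 3 = (9 + 25)*(-3) + 3 = 34*(-3) + 3 = -102 + 3 = -99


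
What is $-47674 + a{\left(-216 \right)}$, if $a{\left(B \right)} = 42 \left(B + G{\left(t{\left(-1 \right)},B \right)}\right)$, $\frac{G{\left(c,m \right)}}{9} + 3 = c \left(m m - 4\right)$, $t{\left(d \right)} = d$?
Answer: $-17692336$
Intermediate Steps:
$G{\left(c,m \right)} = -27 + 9 c \left(-4 + m^{2}\right)$ ($G{\left(c,m \right)} = -27 + 9 c \left(m m - 4\right) = -27 + 9 c \left(m^{2} - 4\right) = -27 + 9 c \left(-4 + m^{2}\right)$)
$a{\left(B \right)} = 378 - 378 B^{2} + 42 B$ ($a{\left(B \right)} = 42 \left(B - \left(-9 + 9 B^{2}\right)\right) = 42 \left(9 + B - 9 B^{2}\right) = 378 - 378 B^{2} + 42 B$)
$-47674 + a{\left(-216 \right)} = -47674 + \left(378 - 378 \left(-216\right)^{2} + 42 \left(-216\right)\right) = -47674 - 17644662 = -17692336$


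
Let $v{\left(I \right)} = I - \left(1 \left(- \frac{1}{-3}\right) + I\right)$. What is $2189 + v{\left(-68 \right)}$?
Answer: $\frac{6566}{3} \approx 2188.7$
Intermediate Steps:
$v{\left(I \right)} = - \frac{1}{3}$ ($v{\left(I \right)} = I - \left(1 \left(\left(-1\right) \left(- \frac{1}{3}\right)\right) + I\right) = I - \left(1 \cdot \frac{1}{3} + I\right) = I - \left(\frac{1}{3} + I\right) = - \frac{1}{3}$)
$2189 + v{\left(-68 \right)} = 2189 - \frac{1}{3} = \frac{6566}{3}$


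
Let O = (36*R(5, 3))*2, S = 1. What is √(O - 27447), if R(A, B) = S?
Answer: 5*I*√1095 ≈ 165.45*I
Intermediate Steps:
R(A, B) = 1
O = 72 (O = (36*1)*2 = 36*2 = 72)
√(O - 27447) = √(72 - 27447) = √(-27375) = 5*I*√1095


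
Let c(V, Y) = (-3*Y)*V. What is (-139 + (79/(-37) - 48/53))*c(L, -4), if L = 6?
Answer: -20055024/1961 ≈ -10227.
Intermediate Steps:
c(V, Y) = -3*V*Y
(-139 + (79/(-37) - 48/53))*c(L, -4) = (-139 + (79/(-37) - 48/53))*(-3*6*(-4)) = (-139 + (79*(-1/37) - 48*1/53))*72 = (-139 + (-79/37 - 48/53))*72 = (-139 - 5963/1961)*72 = -278542/1961*72 = -20055024/1961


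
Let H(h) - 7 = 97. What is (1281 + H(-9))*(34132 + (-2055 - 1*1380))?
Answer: 42515345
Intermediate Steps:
H(h) = 104 (H(h) = 7 + 97 = 104)
(1281 + H(-9))*(34132 + (-2055 - 1*1380)) = (1281 + 104)*(34132 + (-2055 - 1*1380)) = 1385*(34132 + (-2055 - 1380)) = 1385*(34132 - 3435) = 1385*30697 = 42515345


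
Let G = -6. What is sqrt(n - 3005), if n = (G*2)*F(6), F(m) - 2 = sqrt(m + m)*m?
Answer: sqrt(-3029 - 144*sqrt(3)) ≈ 57.257*I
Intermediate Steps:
F(m) = 2 + sqrt(2)*m**(3/2) (F(m) = 2 + sqrt(m + m)*m = 2 + sqrt(2*m)*m = 2 + (sqrt(2)*sqrt(m))*m = 2 + sqrt(2)*m**(3/2))
n = -24 - 144*sqrt(3) (n = (-6*2)*(2 + sqrt(2)*6**(3/2)) = -12*(2 + sqrt(2)*(6*sqrt(6))) = -12*(2 + 12*sqrt(3)) = -24 - 144*sqrt(3) ≈ -273.42)
sqrt(n - 3005) = sqrt((-24 - 144*sqrt(3)) - 3005) = sqrt(-3029 - 144*sqrt(3))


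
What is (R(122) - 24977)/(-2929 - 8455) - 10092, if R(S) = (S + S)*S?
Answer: -114892119/11384 ≈ -10092.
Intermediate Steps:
R(S) = 2*S² (R(S) = (2*S)*S = 2*S²)
(R(122) - 24977)/(-2929 - 8455) - 10092 = (2*122² - 24977)/(-2929 - 8455) - 10092 = (2*14884 - 24977)/(-11384) - 10092 = (29768 - 24977)*(-1/11384) - 10092 = 4791*(-1/11384) - 10092 = -4791/11384 - 10092 = -114892119/11384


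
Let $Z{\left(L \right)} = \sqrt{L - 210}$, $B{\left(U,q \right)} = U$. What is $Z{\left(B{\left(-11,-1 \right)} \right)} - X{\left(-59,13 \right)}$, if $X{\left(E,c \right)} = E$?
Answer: $59 + i \sqrt{221} \approx 59.0 + 14.866 i$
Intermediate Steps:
$Z{\left(L \right)} = \sqrt{-210 + L}$
$Z{\left(B{\left(-11,-1 \right)} \right)} - X{\left(-59,13 \right)} = \sqrt{-210 - 11} - -59 = \sqrt{-221} + 59 = i \sqrt{221} + 59 = 59 + i \sqrt{221}$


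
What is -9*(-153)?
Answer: 1377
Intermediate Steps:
-9*(-153) = -1*(-1377) = 1377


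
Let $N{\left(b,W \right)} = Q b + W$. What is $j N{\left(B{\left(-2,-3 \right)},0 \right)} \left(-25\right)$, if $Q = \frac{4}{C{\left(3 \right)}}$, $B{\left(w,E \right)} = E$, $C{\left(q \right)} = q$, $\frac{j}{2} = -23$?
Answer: $-4600$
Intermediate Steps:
$j = -46$ ($j = 2 \left(-23\right) = -46$)
$Q = \frac{4}{3} \approx 1.3333$
$N{\left(b,W \right)} = W + \frac{4 b}{3}$ ($N{\left(b,W \right)} = \frac{4 b}{3} + W = W + \frac{4 b}{3}$)
$j N{\left(B{\left(-2,-3 \right)},0 \right)} \left(-25\right) = - 46 \left(0 + \frac{4}{3} \left(-3\right)\right) \left(-25\right) = - 46 \left(0 - 4\right) \left(-25\right) = \left(-46\right) \left(-4\right) \left(-25\right) = 184 \left(-25\right) = -4600$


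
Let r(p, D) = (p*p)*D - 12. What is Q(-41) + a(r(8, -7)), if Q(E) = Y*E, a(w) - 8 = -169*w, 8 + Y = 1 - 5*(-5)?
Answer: 77010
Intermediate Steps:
Y = 18 (Y = -8 + (1 - 5*(-5)) = -8 + (1 + 25) = -8 + 26 = 18)
r(p, D) = -12 + D*p² (r(p, D) = p²*D - 12 = D*p² - 12 = -12 + D*p²)
a(w) = 8 - 169*w
Q(E) = 18*E
Q(-41) + a(r(8, -7)) = 18*(-41) + (8 - 169*(-12 - 7*8²)) = -738 + (8 - 169*(-12 - 7*64)) = -738 + (8 - 169*(-12 - 448)) = -738 + (8 - 169*(-460)) = -738 + (8 + 77740) = -738 + 77748 = 77010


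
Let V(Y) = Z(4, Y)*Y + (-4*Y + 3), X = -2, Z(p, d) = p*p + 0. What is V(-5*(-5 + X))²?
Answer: 178929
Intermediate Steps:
Z(p, d) = p² (Z(p, d) = p² + 0 = p²)
V(Y) = 3 + 12*Y (V(Y) = 4²*Y + (-4*Y + 3) = 16*Y + (3 - 4*Y) = 3 + 12*Y)
V(-5*(-5 + X))² = (3 + 12*(-5*(-5 - 2)))² = (3 + 12*(-5*(-7)))² = (3 + 12*35)² = (3 + 420)² = 423² = 178929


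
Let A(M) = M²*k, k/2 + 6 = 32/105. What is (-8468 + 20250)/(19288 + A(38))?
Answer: 618555/149108 ≈ 4.1484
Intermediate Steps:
k = -1196/105 (k = -12 + 2*(32/105) = -12 + 64/105 = -1196/105 ≈ -11.390)
A(M) = -1196*M²/105 (A(M) = M²*(-1196/105) = -1196*M²/105)
(-8468 + 20250)/(19288 + A(38)) = (-8468 + 20250)/(19288 - 1196/105*38²) = 11782/(19288 - 1196/105*1444) = 11782/(19288 - 1727024/105) = 11782/(298216/105) = 11782*(105/298216) = 618555/149108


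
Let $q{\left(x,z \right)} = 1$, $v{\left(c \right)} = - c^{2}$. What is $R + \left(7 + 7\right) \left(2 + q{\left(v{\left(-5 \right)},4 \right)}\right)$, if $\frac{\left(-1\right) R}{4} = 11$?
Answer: $-2$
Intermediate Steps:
$R = -44$ ($R = \left(-4\right) 11 = -44$)
$R + \left(7 + 7\right) \left(2 + q{\left(v{\left(-5 \right)},4 \right)}\right) = -44 + \left(7 + 7\right) \left(2 + 1\right) = -44 + 14 \cdot 3 = -44 + 42 = -2$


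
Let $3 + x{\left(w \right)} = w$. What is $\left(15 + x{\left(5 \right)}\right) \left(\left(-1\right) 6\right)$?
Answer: $-102$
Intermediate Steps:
$x{\left(w \right)} = -3 + w$
$\left(15 + x{\left(5 \right)}\right) \left(\left(-1\right) 6\right) = \left(15 + \left(-3 + 5\right)\right) \left(\left(-1\right) 6\right) = \left(15 + 2\right) \left(-6\right) = 17 \left(-6\right) = -102$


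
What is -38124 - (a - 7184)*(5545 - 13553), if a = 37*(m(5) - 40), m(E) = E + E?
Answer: -66456476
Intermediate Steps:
m(E) = 2*E
a = -1110 (a = 37*(2*5 - 40) = 37*(10 - 40) = 37*(-30) = -1110)
-38124 - (a - 7184)*(5545 - 13553) = -38124 - (-1110 - 7184)*(5545 - 13553) = -38124 - (-8294)*(-8008) = -38124 - 1*66418352 = -38124 - 66418352 = -66456476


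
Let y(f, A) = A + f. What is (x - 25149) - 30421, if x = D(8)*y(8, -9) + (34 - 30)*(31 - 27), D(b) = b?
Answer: -55562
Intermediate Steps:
x = 8 (x = 8*(-9 + 8) + (34 - 30)*(31 - 27) = 8*(-1) + 4*4 = -8 + 16 = 8)
(x - 25149) - 30421 = (8 - 25149) - 30421 = -25141 - 30421 = -55562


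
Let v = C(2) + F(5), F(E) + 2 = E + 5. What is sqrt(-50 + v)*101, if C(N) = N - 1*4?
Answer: 202*I*sqrt(11) ≈ 669.96*I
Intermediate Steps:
C(N) = -4 + N (C(N) = N - 4 = -4 + N)
F(E) = 3 + E (F(E) = -2 + (E + 5) = -2 + (5 + E) = 3 + E)
v = 6 (v = (-4 + 2) + (3 + 5) = -2 + 8 = 6)
sqrt(-50 + v)*101 = sqrt(-50 + 6)*101 = sqrt(-44)*101 = (2*I*sqrt(11))*101 = 202*I*sqrt(11)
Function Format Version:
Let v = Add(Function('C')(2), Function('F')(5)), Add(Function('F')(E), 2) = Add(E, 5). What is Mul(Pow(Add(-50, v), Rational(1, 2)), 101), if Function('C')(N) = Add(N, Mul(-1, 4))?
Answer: Mul(202, I, Pow(11, Rational(1, 2))) ≈ Mul(669.96, I)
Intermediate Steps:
Function('C')(N) = Add(-4, N) (Function('C')(N) = Add(N, -4) = Add(-4, N))
Function('F')(E) = Add(3, E) (Function('F')(E) = Add(-2, Add(E, 5)) = Add(-2, Add(5, E)) = Add(3, E))
v = 6 (v = Add(Add(-4, 2), Add(3, 5)) = Add(-2, 8) = 6)
Mul(Pow(Add(-50, v), Rational(1, 2)), 101) = Mul(Pow(Add(-50, 6), Rational(1, 2)), 101) = Mul(Pow(-44, Rational(1, 2)), 101) = Mul(Mul(2, I, Pow(11, Rational(1, 2))), 101) = Mul(202, I, Pow(11, Rational(1, 2)))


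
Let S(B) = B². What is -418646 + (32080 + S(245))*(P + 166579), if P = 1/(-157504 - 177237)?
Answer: 5135710283724304/334741 ≈ 1.5342e+10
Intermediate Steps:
P = -1/334741 (P = 1/(-334741) = -1/334741 ≈ -2.9874e-6)
-418646 + (32080 + S(245))*(P + 166579) = -418646 + (32080 + 245²)*(-1/334741 + 166579) = -418646 + (32080 + 60025)*(55760821038/334741) = -418646 + 92105*(55760821038/334741) = -418646 + 5135850421704990/334741 = 5135710283724304/334741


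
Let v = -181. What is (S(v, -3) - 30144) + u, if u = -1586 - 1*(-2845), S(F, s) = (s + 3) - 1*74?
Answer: -28959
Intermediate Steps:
S(F, s) = -71 + s (S(F, s) = (3 + s) - 74 = -71 + s)
u = 1259 (u = -1586 + 2845 = 1259)
(S(v, -3) - 30144) + u = ((-71 - 3) - 30144) + 1259 = (-74 - 30144) + 1259 = -30218 + 1259 = -28959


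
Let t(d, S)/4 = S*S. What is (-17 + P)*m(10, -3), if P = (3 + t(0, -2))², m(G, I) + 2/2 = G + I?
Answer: 2064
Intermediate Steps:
m(G, I) = -1 + G + I (m(G, I) = -1 + (G + I) = -1 + G + I)
t(d, S) = 4*S² (t(d, S) = 4*(S*S) = 4*S²)
P = 361 (P = (3 + 4*(-2)²)² = (3 + 4*4)² = (3 + 16)² = 19² = 361)
(-17 + P)*m(10, -3) = (-17 + 361)*(-1 + 10 - 3) = 344*6 = 2064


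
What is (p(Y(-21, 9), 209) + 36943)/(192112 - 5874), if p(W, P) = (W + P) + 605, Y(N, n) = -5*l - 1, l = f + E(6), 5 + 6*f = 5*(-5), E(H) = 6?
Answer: 37751/186238 ≈ 0.20270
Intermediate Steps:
f = -5 (f = -5/6 + (5*(-5))/6 = -5/6 + (1/6)*(-25) = -5/6 - 25/6 = -5)
l = 1 (l = -5 + 6 = 1)
Y(N, n) = -6 (Y(N, n) = -5*1 - 1 = -5 - 1 = -6)
p(W, P) = 605 + P + W (p(W, P) = (P + W) + 605 = 605 + P + W)
(p(Y(-21, 9), 209) + 36943)/(192112 - 5874) = ((605 + 209 - 6) + 36943)/(192112 - 5874) = (808 + 36943)/186238 = 37751*(1/186238) = 37751/186238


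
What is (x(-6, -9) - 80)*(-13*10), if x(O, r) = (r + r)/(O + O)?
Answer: 10205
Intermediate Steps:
x(O, r) = r/O (x(O, r) = (2*r)/((2*O)) = (2*r)*(1/(2*O)) = r/O)
(x(-6, -9) - 80)*(-13*10) = (-9/(-6) - 80)*(-13*10) = (-9*(-⅙) - 80)*(-130) = (3/2 - 80)*(-130) = -157/2*(-130) = 10205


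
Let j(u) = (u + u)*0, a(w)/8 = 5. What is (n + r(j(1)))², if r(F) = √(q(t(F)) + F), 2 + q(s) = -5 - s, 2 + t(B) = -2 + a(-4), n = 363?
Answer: (363 + I*√43)² ≈ 1.3173e+5 + 4760.7*I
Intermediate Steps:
a(w) = 40 (a(w) = 8*5 = 40)
t(B) = 36 (t(B) = -2 + (-2 + 40) = -2 + 38 = 36)
q(s) = -7 - s (q(s) = -2 + (-5 - s) = -7 - s)
j(u) = 0 (j(u) = (2*u)*0 = 0)
r(F) = √(-43 + F) (r(F) = √((-7 - 1*36) + F) = √((-7 - 36) + F) = √(-43 + F))
(n + r(j(1)))² = (363 + √(-43 + 0))² = (363 + √(-43))² = (363 + I*√43)²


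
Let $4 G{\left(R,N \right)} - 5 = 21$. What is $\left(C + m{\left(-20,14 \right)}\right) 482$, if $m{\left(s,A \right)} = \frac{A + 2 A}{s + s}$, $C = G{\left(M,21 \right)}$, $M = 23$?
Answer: $\frac{26269}{10} \approx 2626.9$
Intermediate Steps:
$G{\left(R,N \right)} = \frac{13}{2}$ ($G{\left(R,N \right)} = \frac{5}{4} + \frac{1}{4} \cdot 21 = \frac{5}{4} + \frac{21}{4} = \frac{13}{2}$)
$C = \frac{13}{2} \approx 6.5$
$m{\left(s,A \right)} = \frac{3 A}{2 s}$
$\left(C + m{\left(-20,14 \right)}\right) 482 = \left(\frac{13}{2} + \frac{3}{2} \cdot 14 \frac{1}{-20}\right) 482 = \left(\frac{13}{2} + \frac{3}{2} \cdot 14 \left(- \frac{1}{20}\right)\right) 482 = \left(\frac{13}{2} - \frac{21}{20}\right) 482 = \frac{109}{20} \cdot 482 = \frac{26269}{10}$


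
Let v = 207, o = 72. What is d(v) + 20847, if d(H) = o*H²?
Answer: 3105975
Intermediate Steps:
d(H) = 72*H²
d(v) + 20847 = 72*207² + 20847 = 72*42849 + 20847 = 3085128 + 20847 = 3105975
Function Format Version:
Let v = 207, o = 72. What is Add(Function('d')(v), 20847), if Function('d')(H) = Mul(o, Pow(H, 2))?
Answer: 3105975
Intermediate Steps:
Function('d')(H) = Mul(72, Pow(H, 2))
Add(Function('d')(v), 20847) = Add(Mul(72, Pow(207, 2)), 20847) = Add(Mul(72, 42849), 20847) = Add(3085128, 20847) = 3105975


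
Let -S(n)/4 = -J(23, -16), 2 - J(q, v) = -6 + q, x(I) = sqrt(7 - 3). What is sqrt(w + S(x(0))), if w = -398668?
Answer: 2*I*sqrt(99682) ≈ 631.45*I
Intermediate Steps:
x(I) = 2 (x(I) = sqrt(4) = 2)
J(q, v) = 8 - q (J(q, v) = 2 - (-6 + q) = 2 + (6 - q) = 8 - q)
S(n) = -60 (S(n) = -(-4)*(8 - 1*23) = -(-4)*(8 - 23) = -(-4)*(-15) = -4*15 = -60)
sqrt(w + S(x(0))) = sqrt(-398668 - 60) = sqrt(-398728) = 2*I*sqrt(99682)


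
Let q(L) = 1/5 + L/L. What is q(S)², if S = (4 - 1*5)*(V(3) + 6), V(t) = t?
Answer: 36/25 ≈ 1.4400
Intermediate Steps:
S = -9 (S = (4 - 1*5)*(3 + 6) = (4 - 5)*9 = -1*9 = -9)
q(L) = 6/5 (q(L) = 1*(⅕) + 1 = ⅕ + 1 = 6/5)
q(S)² = (6/5)² = 36/25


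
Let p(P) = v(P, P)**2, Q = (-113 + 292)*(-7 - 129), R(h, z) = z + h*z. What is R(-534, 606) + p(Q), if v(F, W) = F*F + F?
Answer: 351181861753981066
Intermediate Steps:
v(F, W) = F + F**2 (v(F, W) = F**2 + F = F + F**2)
Q = -24344 (Q = 179*(-136) = -24344)
p(P) = P**2*(1 + P)**2 (p(P) = (P*(1 + P))**2 = P**2*(1 + P)**2)
R(-534, 606) + p(Q) = 606*(1 - 534) + (-24344)**2*(1 - 24344)**2 = 606*(-533) + 592630336*(-24343)**2 = -322998 + 592630336*592581649 = -322998 + 351181861754304064 = 351181861753981066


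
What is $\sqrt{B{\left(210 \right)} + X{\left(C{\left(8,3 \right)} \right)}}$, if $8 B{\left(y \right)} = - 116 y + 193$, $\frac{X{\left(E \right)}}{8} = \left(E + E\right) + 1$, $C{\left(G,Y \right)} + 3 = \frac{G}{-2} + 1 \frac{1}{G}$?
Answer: $\frac{i \sqrt{49966}}{4} \approx 55.883 i$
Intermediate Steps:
$C{\left(G,Y \right)} = -3 + \frac{1}{G} - \frac{G}{2}$ ($C{\left(G,Y \right)} = -3 + \left(\frac{G}{-2} + 1 \frac{1}{G}\right) = -3 + \left(G \left(- \frac{1}{2}\right) + \frac{1}{G}\right) = -3 - \left(\frac{G}{2} - \frac{1}{G}\right) = -3 + \frac{1}{G} - \frac{G}{2}$)
$X{\left(E \right)} = 8 + 16 E$ ($X{\left(E \right)} = 8 \left(\left(E + E\right) + 1\right) = 8 \left(2 E + 1\right) = 8 \left(1 + 2 E\right) = 8 + 16 E$)
$B{\left(y \right)} = \frac{193}{8} - \frac{29 y}{2}$ ($B{\left(y \right)} = \frac{- 116 y + 193}{8} = \frac{193 - 116 y}{8} = \frac{193}{8} - \frac{29 y}{2}$)
$\sqrt{B{\left(210 \right)} + X{\left(C{\left(8,3 \right)} \right)}} = \sqrt{\left(\frac{193}{8} - 3045\right) + \left(8 + 16 \left(-3 + \frac{1}{8} - 4\right)\right)} = \sqrt{- \frac{24167}{8} + \left(8 + 16 \left(- \frac{55}{8}\right)\right)} = \sqrt{- \frac{24167}{8} + \left(8 - 110\right)} = \sqrt{- \frac{24167}{8} - 102} = \sqrt{- \frac{24983}{8}} = \frac{i \sqrt{49966}}{4}$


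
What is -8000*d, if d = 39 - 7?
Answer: -256000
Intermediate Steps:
d = 32
-8000*d = -8000*32 = -256000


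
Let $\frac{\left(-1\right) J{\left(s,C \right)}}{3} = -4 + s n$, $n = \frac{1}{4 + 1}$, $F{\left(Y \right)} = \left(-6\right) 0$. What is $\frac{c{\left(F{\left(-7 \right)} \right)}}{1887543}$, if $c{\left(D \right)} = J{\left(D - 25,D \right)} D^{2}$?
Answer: $0$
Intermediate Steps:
$F{\left(Y \right)} = 0$
$n = \frac{1}{5} \approx 0.2$
$J{\left(s,C \right)} = 12 - \frac{3 s}{5}$ ($J{\left(s,C \right)} = - 3 \left(-4 + s \frac{1}{5}\right) = - 3 \left(-4 + \frac{s}{5}\right) = 12 - \frac{3 s}{5}$)
$c{\left(D \right)} = D^{2} \left(27 - \frac{3 D}{5}\right)$ ($c{\left(D \right)} = \left(12 - \frac{3 \left(D - 25\right)}{5}\right) D^{2} = \left(12 - \frac{3 \left(-25 + D\right)}{5}\right) D^{2} = \left(12 - \left(-15 + \frac{3 D}{5}\right)\right) D^{2} = \left(27 - \frac{3 D}{5}\right) D^{2} = D^{2} \left(27 - \frac{3 D}{5}\right)$)
$\frac{c{\left(F{\left(-7 \right)} \right)}}{1887543} = \frac{\frac{3}{5} \cdot 0^{2} \left(45 - 0\right)}{1887543} = \frac{3}{5} \cdot 0 \left(45 + 0\right) \frac{1}{1887543} = \frac{3}{5} \cdot 0 \cdot 45 \cdot \frac{1}{1887543} = 0 \cdot \frac{1}{1887543} = 0$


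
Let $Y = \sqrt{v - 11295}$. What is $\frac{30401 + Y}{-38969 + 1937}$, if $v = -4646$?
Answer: $- \frac{30401}{37032} - \frac{i \sqrt{15941}}{37032} \approx -0.82094 - 0.0034094 i$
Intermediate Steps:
$Y = i \sqrt{15941}$ ($Y = \sqrt{-4646 - 11295} = \sqrt{-15941} = i \sqrt{15941} \approx 126.26 i$)
$\frac{30401 + Y}{-38969 + 1937} = \frac{30401 + i \sqrt{15941}}{-38969 + 1937} = \frac{30401 + i \sqrt{15941}}{-37032} = \left(30401 + i \sqrt{15941}\right) \left(- \frac{1}{37032}\right) = - \frac{30401}{37032} - \frac{i \sqrt{15941}}{37032}$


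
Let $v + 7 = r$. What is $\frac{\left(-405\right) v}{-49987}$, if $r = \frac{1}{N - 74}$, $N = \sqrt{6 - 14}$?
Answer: $- \frac{2596185}{45688118} - \frac{135 i \sqrt{2}}{45688118} \approx -0.056824 - 4.1787 \cdot 10^{-6} i$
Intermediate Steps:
$N = 2 i \sqrt{2}$ ($N = \sqrt{-8} = 2 i \sqrt{2} \approx 2.8284 i$)
$r = \frac{1}{-74 + 2 i \sqrt{2}}$ ($r = \frac{1}{2 i \sqrt{2} - 74} = \frac{1}{-74 + 2 i \sqrt{2}} \approx -0.013494 - 0.00051576 i$)
$v = - \frac{19231}{2742} - \frac{i \sqrt{2}}{2742}$ ($v = -7 - \left(\frac{37}{2742} + \frac{i \sqrt{2}}{2742}\right) = - \frac{19231}{2742} - \frac{i \sqrt{2}}{2742} \approx -7.0135 - 0.00051576 i$)
$\frac{\left(-405\right) v}{-49987} = \frac{\left(-405\right) \left(- \frac{19231}{2742} - \frac{i \sqrt{2}}{2742}\right)}{-49987} = \left(\frac{2596185}{914} + \frac{135 i \sqrt{2}}{914}\right) \left(- \frac{1}{49987}\right) = - \frac{2596185}{45688118} - \frac{135 i \sqrt{2}}{45688118}$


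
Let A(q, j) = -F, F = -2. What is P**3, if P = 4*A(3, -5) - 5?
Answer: 27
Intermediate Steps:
A(q, j) = 2 (A(q, j) = -1*(-2) = 2)
P = 3 (P = 4*2 - 5 = 8 - 5 = 3)
P**3 = 3**3 = 27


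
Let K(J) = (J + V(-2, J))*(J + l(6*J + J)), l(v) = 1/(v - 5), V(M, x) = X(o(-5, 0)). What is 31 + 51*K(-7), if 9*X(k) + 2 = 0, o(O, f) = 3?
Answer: 423817/162 ≈ 2616.2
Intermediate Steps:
X(k) = -2/9 (X(k) = -2/9 + (⅑)*0 = -2/9 + 0 = -2/9)
V(M, x) = -2/9
l(v) = 1/(-5 + v)
K(J) = (-2/9 + J)*(J + 1/(-5 + 7*J)) (K(J) = (J - 2/9)*(J + 1/(-5 + (6*J + J))) = (-2/9 + J)*(J + 1/(-5 + 7*J)))
31 + 51*K(-7) = 31 + 51*((-2 - 59*(-7)² + 19*(-7) + 63*(-7)³)/(9*(-5 + 7*(-7)))) = 31 + 51*((-2 - 59*49 - 133 + 63*(-343))/(9*(-5 - 49))) = 31 + 51*((⅑)*(-2 - 2891 - 133 - 21609)/(-54)) = 31 + 51*((⅑)*(-1/54)*(-24635)) = 31 + 51*(24635/486) = 31 + 418795/162 = 423817/162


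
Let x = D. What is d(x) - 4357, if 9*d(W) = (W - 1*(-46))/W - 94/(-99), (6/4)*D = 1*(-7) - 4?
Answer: -3882515/891 ≈ -4357.5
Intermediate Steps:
D = -22/3 (D = 2*(1*(-7) - 4)/3 = 2*(-7 - 4)/3 = (⅔)*(-11) = -22/3 ≈ -7.3333)
x = -22/3 ≈ -7.3333
d(W) = 94/891 + (46 + W)/(9*W) (d(W) = ((W - 1*(-46))/W - 94/(-99))/9 = ((W + 46)/W - 94*(-1/99))/9 = ((46 + W)/W + 94/99)/9 = (94/99 + (46 + W)/W)/9 = 94/891 + (46 + W)/(9*W))
d(x) - 4357 = (4554 + 193*(-22/3))/(891*(-22/3)) - 4357 = (1/891)*(-3/22)*(4554 - 4246/3) - 4357 = (1/891)*(-3/22)*(9416/3) - 4357 = -428/891 - 4357 = -3882515/891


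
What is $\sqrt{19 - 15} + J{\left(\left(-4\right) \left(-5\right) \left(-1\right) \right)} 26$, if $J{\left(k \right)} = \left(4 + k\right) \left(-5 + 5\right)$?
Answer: $2$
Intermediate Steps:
$J{\left(k \right)} = 0$ ($J{\left(k \right)} = \left(4 + k\right) 0 = 0$)
$\sqrt{19 - 15} + J{\left(\left(-4\right) \left(-5\right) \left(-1\right) \right)} 26 = \sqrt{19 - 15} + 0 \cdot 26 = \sqrt{4} + 0 = 2 + 0 = 2$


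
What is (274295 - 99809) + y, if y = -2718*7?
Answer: 155460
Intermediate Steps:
y = -19026
(274295 - 99809) + y = (274295 - 99809) - 19026 = 174486 - 19026 = 155460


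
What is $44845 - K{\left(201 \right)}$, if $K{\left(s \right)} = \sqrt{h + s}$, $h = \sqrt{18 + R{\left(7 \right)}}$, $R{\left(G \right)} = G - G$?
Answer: $44845 - \sqrt{201 + 3 \sqrt{2}} \approx 44831.0$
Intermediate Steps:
$R{\left(G \right)} = 0$
$h = 3 \sqrt{2}$ ($h = \sqrt{18 + 0} = \sqrt{18} = 3 \sqrt{2} \approx 4.2426$)
$K{\left(s \right)} = \sqrt{s + 3 \sqrt{2}}$ ($K{\left(s \right)} = \sqrt{3 \sqrt{2} + s} = \sqrt{s + 3 \sqrt{2}}$)
$44845 - K{\left(201 \right)} = 44845 - \sqrt{201 + 3 \sqrt{2}}$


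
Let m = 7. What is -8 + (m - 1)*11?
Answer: 58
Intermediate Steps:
-8 + (m - 1)*11 = -8 + (7 - 1)*11 = -8 + 6*11 = -8 + 66 = 58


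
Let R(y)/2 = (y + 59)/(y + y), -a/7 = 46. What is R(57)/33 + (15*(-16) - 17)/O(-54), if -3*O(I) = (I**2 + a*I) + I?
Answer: 140713/1410750 ≈ 0.099743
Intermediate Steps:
a = -322 (a = -7*46 = -322)
R(y) = (59 + y)/y (R(y) = 2*((y + 59)/(y + y)) = 2*((59 + y)/((2*y))) = 2*((59 + y)*(1/(2*y))) = 2*((59 + y)/(2*y)) = (59 + y)/y)
O(I) = 107*I - I**2/3 (O(I) = -((I**2 - 322*I) + I)/3 = -(I**2 - 321*I)/3 = 107*I - I**2/3)
R(57)/33 + (15*(-16) - 17)/O(-54) = ((59 + 57)/57)/33 + (15*(-16) - 17)/(((1/3)*(-54)*(321 - 1*(-54)))) = ((1/57)*116)*(1/33) + (-240 - 17)/(((1/3)*(-54)*(321 + 54))) = (116/57)*(1/33) - 257/((1/3)*(-54)*375) = 116/1881 - 257/(-6750) = 116/1881 - 257*(-1/6750) = 116/1881 + 257/6750 = 140713/1410750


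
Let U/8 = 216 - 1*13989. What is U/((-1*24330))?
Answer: 18364/4055 ≈ 4.5287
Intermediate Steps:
U = -110184 (U = 8*(216 - 1*13989) = 8*(216 - 13989) = 8*(-13773) = -110184)
U/((-1*24330)) = -110184/((-1*24330)) = -110184/(-24330) = -110184*(-1/24330) = 18364/4055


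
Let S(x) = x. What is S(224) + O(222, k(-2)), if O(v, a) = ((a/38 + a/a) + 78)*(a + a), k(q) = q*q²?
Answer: -19696/19 ≈ -1036.6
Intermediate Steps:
k(q) = q³
O(v, a) = 2*a*(79 + a/38) (O(v, a) = ((a*(1/38) + 1) + 78)*(2*a) = ((a/38 + 1) + 78)*(2*a) = ((1 + a/38) + 78)*(2*a) = (79 + a/38)*(2*a) = 2*a*(79 + a/38))
S(224) + O(222, k(-2)) = 224 + (1/19)*(-2)³*(3002 + (-2)³) = 224 + (1/19)*(-8)*(3002 - 8) = 224 + (1/19)*(-8)*2994 = 224 - 23952/19 = -19696/19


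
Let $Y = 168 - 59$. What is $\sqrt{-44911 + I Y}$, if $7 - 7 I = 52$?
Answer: $\frac{i \sqrt{2234974}}{7} \approx 213.57 i$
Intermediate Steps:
$I = - \frac{45}{7}$ ($I = 1 - \frac{52}{7} = - \frac{45}{7} \approx -6.4286$)
$Y = 109$
$\sqrt{-44911 + I Y} = \sqrt{-44911 - \frac{4905}{7}} = \sqrt{- \frac{319282}{7}} = \frac{i \sqrt{2234974}}{7}$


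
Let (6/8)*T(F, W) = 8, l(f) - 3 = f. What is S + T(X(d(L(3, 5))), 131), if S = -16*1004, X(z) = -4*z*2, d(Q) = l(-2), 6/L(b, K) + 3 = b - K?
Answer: -48160/3 ≈ -16053.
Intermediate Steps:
l(f) = 3 + f
L(b, K) = 6/(-3 + b - K) (L(b, K) = 6/(-3 + (b - K)) = 6/(-3 + b - K))
d(Q) = 1 (d(Q) = 3 - 2 = 1)
X(z) = -8*z
T(F, W) = 32/3 (T(F, W) = (4/3)*8 = 32/3)
S = -16064
S + T(X(d(L(3, 5))), 131) = -16064 + 32/3 = -48160/3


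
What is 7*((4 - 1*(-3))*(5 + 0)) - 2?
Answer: 243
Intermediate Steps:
7*((4 - 1*(-3))*(5 + 0)) - 2 = 7*((4 + 3)*5) - 2 = 7*(7*5) - 2 = 7*35 - 2 = 245 - 2 = 243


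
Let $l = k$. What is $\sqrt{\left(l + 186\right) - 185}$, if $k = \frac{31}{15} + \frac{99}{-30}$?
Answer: $\frac{i \sqrt{210}}{30} \approx 0.48305 i$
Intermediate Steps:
$k = - \frac{37}{30}$ ($k = 31 \cdot \frac{1}{15} + 99 \left(- \frac{1}{30}\right) = \frac{31}{15} - \frac{33}{10} = - \frac{37}{30} \approx -1.2333$)
$l = - \frac{37}{30} \approx -1.2333$
$\sqrt{\left(l + 186\right) - 185} = \sqrt{\left(- \frac{37}{30} + 186\right) - 185} = \sqrt{\frac{5543}{30} - 185} = \sqrt{- \frac{7}{30}} = \frac{i \sqrt{210}}{30}$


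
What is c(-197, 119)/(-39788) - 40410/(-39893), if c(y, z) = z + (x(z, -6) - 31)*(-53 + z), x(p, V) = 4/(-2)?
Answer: 8324989/7819028 ≈ 1.0647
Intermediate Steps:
x(p, V) = -2 (x(p, V) = 4*(-1/2) = -2)
c(y, z) = 1749 - 32*z (c(y, z) = z + (-2 - 31)*(-53 + z) = z - 33*(-53 + z) = z + (1749 - 33*z) = 1749 - 32*z)
c(-197, 119)/(-39788) - 40410/(-39893) = (1749 - 32*119)/(-39788) - 40410/(-39893) = (1749 - 3808)*(-1/39788) - 40410*(-1/39893) = -2059*(-1/39788) + 40410/39893 = 71/1372 + 40410/39893 = 8324989/7819028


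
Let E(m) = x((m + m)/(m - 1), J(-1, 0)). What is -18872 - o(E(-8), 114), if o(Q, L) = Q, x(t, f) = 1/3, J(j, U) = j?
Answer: -56617/3 ≈ -18872.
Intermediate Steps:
x(t, f) = ⅓
E(m) = ⅓
-18872 - o(E(-8), 114) = -18872 - 1*⅓ = -18872 - ⅓ = -56617/3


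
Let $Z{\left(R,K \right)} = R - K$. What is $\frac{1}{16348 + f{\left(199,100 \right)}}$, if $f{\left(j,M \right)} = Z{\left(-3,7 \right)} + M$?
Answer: $\frac{1}{16438} \approx 6.0835 \cdot 10^{-5}$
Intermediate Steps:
$f{\left(j,M \right)} = -10 + M$ ($f{\left(j,M \right)} = \left(-3 - 7\right) + M = -10 + M$)
$\frac{1}{16348 + f{\left(199,100 \right)}} = \frac{1}{16348 + \left(-10 + 100\right)} = \frac{1}{16348 + 90} = \frac{1}{16438}$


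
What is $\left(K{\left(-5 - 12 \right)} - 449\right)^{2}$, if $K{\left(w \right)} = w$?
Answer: $217156$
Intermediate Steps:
$\left(K{\left(-5 - 12 \right)} - 449\right)^{2} = \left(\left(-5 - 12\right) - 449\right)^{2} = \left(-17 - 449\right)^{2} = \left(-466\right)^{2} = 217156$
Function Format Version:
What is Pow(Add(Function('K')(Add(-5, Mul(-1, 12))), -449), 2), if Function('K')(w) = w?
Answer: 217156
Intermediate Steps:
Pow(Add(Function('K')(Add(-5, Mul(-1, 12))), -449), 2) = Pow(Add(Add(-5, Mul(-1, 12)), -449), 2) = Pow(Add(Add(-5, -12), -449), 2) = Pow(Add(-17, -449), 2) = Pow(-466, 2) = 217156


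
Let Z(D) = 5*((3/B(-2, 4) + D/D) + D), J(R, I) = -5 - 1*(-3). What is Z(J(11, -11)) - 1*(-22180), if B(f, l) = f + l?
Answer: 44365/2 ≈ 22183.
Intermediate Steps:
J(R, I) = -2 (J(R, I) = -5 + 3 = -2)
Z(D) = 25/2 + 5*D (Z(D) = 5*((3/(-2 + 4) + D/D) + D) = 5*((3/2 + 1) + D) = 5*(5/2 + D) = 25/2 + 5*D)
Z(J(11, -11)) - 1*(-22180) = (25/2 + 5*(-2)) - 1*(-22180) = (25/2 - 10) + 22180 = 5/2 + 22180 = 44365/2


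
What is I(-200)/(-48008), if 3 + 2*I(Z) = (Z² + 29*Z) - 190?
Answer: -34007/96016 ≈ -0.35418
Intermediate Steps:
I(Z) = -193/2 + Z²/2 + 29*Z/2 (I(Z) = -3/2 + ((Z² + 29*Z) - 190)/2 = -3/2 + (-190 + Z² + 29*Z)/2 = -3/2 + (-95 + Z²/2 + 29*Z/2) = -193/2 + Z²/2 + 29*Z/2)
I(-200)/(-48008) = (-193/2 + (½)*(-200)² + (29/2)*(-200))/(-48008) = (-193/2 + (½)*40000 - 2900)*(-1/48008) = (-193/2 + 20000 - 2900)*(-1/48008) = (34007/2)*(-1/48008) = -34007/96016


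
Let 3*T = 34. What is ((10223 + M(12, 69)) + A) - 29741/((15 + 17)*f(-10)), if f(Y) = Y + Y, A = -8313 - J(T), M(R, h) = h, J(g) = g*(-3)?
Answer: 1318061/640 ≈ 2059.5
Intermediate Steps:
T = 34/3 (T = (1/3)*34 = 34/3 ≈ 11.333)
J(g) = -3*g
A = -8279 (A = -8313 - (-3)*34/3 = -8313 - 1*(-34) = -8313 + 34 = -8279)
f(Y) = 2*Y
((10223 + M(12, 69)) + A) - 29741/((15 + 17)*f(-10)) = ((10223 + 69) - 8279) - 29741/((15 + 17)*(2*(-10))) = (10292 - 8279) - 29741/(32*(-20)) = 2013 - 29741/(-640) = 2013 - 29741*(-1)/640 = 2013 - 1*(-29741/640) = 2013 + 29741/640 = 1318061/640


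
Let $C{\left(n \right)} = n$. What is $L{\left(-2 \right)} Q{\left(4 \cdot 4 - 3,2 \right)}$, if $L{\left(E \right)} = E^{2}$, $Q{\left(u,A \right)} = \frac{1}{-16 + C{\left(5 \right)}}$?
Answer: $- \frac{4}{11} \approx -0.36364$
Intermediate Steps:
$Q{\left(u,A \right)} = - \frac{1}{11}$ ($Q{\left(u,A \right)} = \frac{1}{-16 + 5} = \frac{1}{-11} = - \frac{1}{11}$)
$L{\left(-2 \right)} Q{\left(4 \cdot 4 - 3,2 \right)} = \left(-2\right)^{2} \left(- \frac{1}{11}\right) = 4 \left(- \frac{1}{11}\right) = - \frac{4}{11}$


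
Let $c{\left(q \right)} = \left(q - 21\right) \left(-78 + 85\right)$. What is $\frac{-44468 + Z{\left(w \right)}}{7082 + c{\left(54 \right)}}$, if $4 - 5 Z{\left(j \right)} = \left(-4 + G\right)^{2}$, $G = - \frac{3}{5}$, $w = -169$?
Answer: $- \frac{5558929}{914125} \approx -6.0811$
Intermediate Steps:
$c{\left(q \right)} = -147 + 7 q$ ($c{\left(q \right)} = \left(-21 + q\right) 7 = -147 + 7 q$)
$G = - \frac{3}{5}$ ($G = \left(-3\right) \frac{1}{5} = - \frac{3}{5} \approx -0.6$)
$Z{\left(j \right)} = - \frac{429}{125}$ ($Z{\left(j \right)} = \frac{4}{5} - \frac{\left(-4 - \frac{3}{5}\right)^{2}}{5} = \frac{4}{5} - \frac{\left(- \frac{23}{5}\right)^{2}}{5} = \frac{4}{5} - \frac{529}{125} = - \frac{429}{125}$)
$\frac{-44468 + Z{\left(w \right)}}{7082 + c{\left(54 \right)}} = \frac{-44468 - \frac{429}{125}}{7082 + \left(-147 + 7 \cdot 54\right)} = - \frac{5558929}{125 \left(7082 + \left(-147 + 378\right)\right)} = - \frac{5558929}{125 \left(7082 + 231\right)} = - \frac{5558929}{125 \cdot 7313} = \left(- \frac{5558929}{125}\right) \frac{1}{7313} = - \frac{5558929}{914125}$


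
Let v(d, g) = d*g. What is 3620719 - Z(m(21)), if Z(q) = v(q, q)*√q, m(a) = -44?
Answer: 3620719 - 3872*I*√11 ≈ 3.6207e+6 - 12842.0*I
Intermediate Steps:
Z(q) = q^(5/2) (Z(q) = (q*q)*√q = q²*√q = q^(5/2))
3620719 - Z(m(21)) = 3620719 - (-44)^(5/2) = 3620719 - 3872*I*√11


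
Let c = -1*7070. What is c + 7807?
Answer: 737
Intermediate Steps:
c = -7070
c + 7807 = -7070 + 7807 = 737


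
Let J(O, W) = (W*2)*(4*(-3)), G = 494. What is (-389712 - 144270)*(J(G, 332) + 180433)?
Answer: -92093205630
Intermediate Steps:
J(O, W) = -24*W (J(O, W) = (2*W)*(-12) = -24*W)
(-389712 - 144270)*(J(G, 332) + 180433) = (-389712 - 144270)*(-24*332 + 180433) = -533982*(-7968 + 180433) = -533982*172465 = -92093205630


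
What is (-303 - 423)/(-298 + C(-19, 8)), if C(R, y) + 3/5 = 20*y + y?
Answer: 3630/653 ≈ 5.5590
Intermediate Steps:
C(R, y) = -⅗ + 21*y (C(R, y) = -⅗ + (20*y + y) = -⅗ + 21*y)
(-303 - 423)/(-298 + C(-19, 8)) = (-303 - 423)/(-298 + (-⅗ + 21*8)) = -726/(-298 + (-⅗ + 168)) = -726/(-298 + 837/5) = -726/(-653/5) = -726*(-5/653) = 3630/653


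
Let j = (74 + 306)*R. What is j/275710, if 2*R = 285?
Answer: 5415/27571 ≈ 0.19640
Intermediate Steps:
R = 285/2 (R = (1/2)*285 = 285/2 ≈ 142.50)
j = 54150 (j = (74 + 306)*(285/2) = 380*(285/2) = 54150)
j/275710 = 54150/275710 = 54150*(1/275710) = 5415/27571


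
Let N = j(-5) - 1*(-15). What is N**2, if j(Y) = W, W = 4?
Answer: 361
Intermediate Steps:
j(Y) = 4
N = 19 (N = 4 - 1*(-15) = 4 + 15 = 19)
N**2 = 19**2 = 361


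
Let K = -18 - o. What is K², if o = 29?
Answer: 2209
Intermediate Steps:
K = -47 (K = -18 - 1*29 = -18 - 29 = -47)
K² = (-47)² = 2209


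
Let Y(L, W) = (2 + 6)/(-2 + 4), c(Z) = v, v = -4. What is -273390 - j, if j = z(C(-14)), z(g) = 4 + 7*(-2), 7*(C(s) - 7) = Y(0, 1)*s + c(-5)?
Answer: -273380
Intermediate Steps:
c(Z) = -4
Y(L, W) = 4 (Y(L, W) = 8/2 = 8*(1/2) = 4)
C(s) = 45/7 + 4*s/7 (C(s) = 7 + (4*s - 4)/7 = 7 + (-4 + 4*s)/7 = 7 + (-4/7 + 4*s/7) = 45/7 + 4*s/7)
z(g) = -10 (z(g) = 4 - 14 = -10)
j = -10
-273390 - j = -273390 - 1*(-10) = -273390 + 10 = -273380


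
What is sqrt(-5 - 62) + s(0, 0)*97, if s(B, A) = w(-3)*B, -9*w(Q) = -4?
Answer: I*sqrt(67) ≈ 8.1853*I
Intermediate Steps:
w(Q) = 4/9 (w(Q) = -1/9*(-4) = 4/9)
s(B, A) = 4*B/9
sqrt(-5 - 62) + s(0, 0)*97 = sqrt(-5 - 62) + ((4/9)*0)*97 = sqrt(-67) + 0*97 = I*sqrt(67) + 0 = I*sqrt(67)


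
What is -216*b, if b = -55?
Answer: 11880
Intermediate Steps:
-216*b = -216*(-55) = 11880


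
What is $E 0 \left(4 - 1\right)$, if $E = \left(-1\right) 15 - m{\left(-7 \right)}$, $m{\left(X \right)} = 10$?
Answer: $0$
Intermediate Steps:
$E = -25$ ($E = \left(-1\right) 15 - 10 = -15 - 10 = -25$)
$E 0 \left(4 - 1\right) = - 25 \cdot 0 \left(4 - 1\right) = - 25 \cdot 0 \cdot 3 = \left(-25\right) 0 = 0$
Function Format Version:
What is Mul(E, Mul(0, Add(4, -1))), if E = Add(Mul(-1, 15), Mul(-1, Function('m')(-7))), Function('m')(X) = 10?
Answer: 0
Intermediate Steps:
E = -25 (E = Add(Mul(-1, 15), Mul(-1, 10)) = Add(-15, -10) = -25)
Mul(E, Mul(0, Add(4, -1))) = Mul(-25, Mul(0, Add(4, -1))) = Mul(-25, Mul(0, 3)) = Mul(-25, 0) = 0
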